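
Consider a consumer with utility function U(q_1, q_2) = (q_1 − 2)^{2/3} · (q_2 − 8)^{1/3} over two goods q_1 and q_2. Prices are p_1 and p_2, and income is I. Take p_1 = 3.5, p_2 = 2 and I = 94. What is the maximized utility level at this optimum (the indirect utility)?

MRS = 2·(q_2−8)/(q_1−2). Tangency with p_1/p_2 gives q_2−8 = (1/2)·(p_1/p_2)·(q_1−2).
Substituting into the budget: q_1* = 2 + 2/3·(I − 2·p_1 − 8·p_2)/p_1, and q_2* = 8 + 1/3·(…)/p_2.
Discretionary income = 94 − 2·3.5 − 8·2 = 71; q_1* = 2 + 2/3·71/3.5 = 15.5238; q_2* = 8 + 1/3·71/2 = 19.8333.
Utility at the optimum: U(15.5238, 19.8333) = 12.9351.

V = 12.9351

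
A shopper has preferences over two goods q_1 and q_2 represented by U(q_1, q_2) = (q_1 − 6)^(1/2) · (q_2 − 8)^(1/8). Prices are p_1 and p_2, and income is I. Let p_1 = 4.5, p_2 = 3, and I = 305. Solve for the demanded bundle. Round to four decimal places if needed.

This is Cobb-Douglas in (q_1−6, q_2−8): tangency gives 0.5·p_2·(q_2−8) = 0.125·p_1·(q_1−6).
After buying the subsistence bundle (6, 8), a share 0.8 of the remaining income goes to q_1: q_1* = 6 + 0.8·(I − 6p_1 − 8p_2)/p_1.
Discretionary income = 305 − 6·4.5 − 8·3 = 254; q_1* = 6 + 0.8·254/4.5 = 51.1556; q_2* = 8 + 0.2·254/3 = 24.9333.

q_1* = 51.1556, q_2* = 24.9333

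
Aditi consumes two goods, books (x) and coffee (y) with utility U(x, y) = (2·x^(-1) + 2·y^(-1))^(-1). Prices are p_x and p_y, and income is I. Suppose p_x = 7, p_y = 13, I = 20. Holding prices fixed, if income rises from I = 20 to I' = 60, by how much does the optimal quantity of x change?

MU_x ∝ 2·x^(-2), MU_y ∝ 2·y^(-2), so MRS = (y/x)^(2) = p_x/p_y.
Hence y/x = (p_x/p_y)^(1/(2)), i.e. raised to the 0.5 power.
With the ratio pinned down, the budget gives x* = I/(p_x + p_y·(y/x)) and y* = (y/x)·x*.
Numerically y/x = 0.733799, so x* = 20/(7 + 13·0.733799) = 1.2092.
At I' = 60: x* = 3.6277. Change: 3.6277 − 1.2092 = 2.4185.

Δx* = 2.4185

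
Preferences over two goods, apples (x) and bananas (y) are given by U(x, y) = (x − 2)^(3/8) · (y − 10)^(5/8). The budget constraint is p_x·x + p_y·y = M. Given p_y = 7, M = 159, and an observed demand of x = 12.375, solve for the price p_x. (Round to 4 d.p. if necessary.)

This is Cobb-Douglas in (x−2, y−10): tangency gives 0.375·p_y·(y−10) = 0.625·p_x·(x−2).
Substituting into the budget: x* = 2 + 0.375·(M − 2·p_x − 10·p_y)/p_x, and y* = 10 + 0.625·(…)/p_y.
Set x* = 12.375 in the demand function and solve for p_x: p_x = 3.

p_x = 3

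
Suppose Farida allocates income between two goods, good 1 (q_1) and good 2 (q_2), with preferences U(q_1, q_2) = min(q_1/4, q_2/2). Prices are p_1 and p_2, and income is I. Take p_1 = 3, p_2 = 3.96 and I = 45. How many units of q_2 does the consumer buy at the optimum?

With perfect complements, no substitution: consume in ratio q_1:q_2 = 4:2.
Budget: p_1·q_1 + p_2·(1/2)·q_1 = I, so (4·p_1 + 2·p_2)·q_1 = 4·I.
Demand: q_1*(p_1,p_2,I) = 4·I/(4·p_1 + 2·p_2), q_2* = 2·I/(4·p_1 + 2·p_2).
Here 4·3 + 2·3.96 = 19.92, giving q_2* = 4.5181.

q_2* = 4.5181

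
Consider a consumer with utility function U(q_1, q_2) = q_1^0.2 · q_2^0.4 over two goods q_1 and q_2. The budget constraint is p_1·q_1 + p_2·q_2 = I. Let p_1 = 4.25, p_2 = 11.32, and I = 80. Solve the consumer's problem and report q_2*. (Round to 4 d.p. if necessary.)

q_2* = 4.7114

Tangency: MRS = (1/2)·q_2/q_1 = p_1/p_2.
Rearranging, p_2·q_2 = 2·p_1·q_1. Substituting into the budget gives p_1·q_1·(1 + 2) = I.
Demand: q_1*(p_1,p_2,I) = 1/3·I/p_1 and q_2* = 2/3·I/p_2.
At p_1=4.25, p_2=11.32, I=80: q_2* = 2/3·80/11.32 = 4.7114.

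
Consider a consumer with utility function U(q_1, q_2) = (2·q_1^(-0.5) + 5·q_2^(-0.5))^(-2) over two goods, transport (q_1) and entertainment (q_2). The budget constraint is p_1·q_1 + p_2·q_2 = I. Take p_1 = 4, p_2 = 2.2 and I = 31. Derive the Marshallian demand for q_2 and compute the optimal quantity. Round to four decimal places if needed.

MU_q_1 ∝ 2·q_1^(-1.5), MU_q_2 ∝ 5·q_2^(-1.5), so MRS = (2/5)·(q_2/q_1)^(1.5) = p_1/p_2.
Hence q_2/q_1 = ((5/2)·p_1/p_2)^(1/(1.5)), i.e. raised to the 2/3 power.
Substitute q_2 = (q_2/q_1)·q_1 into the budget: q_1* = I/(p_1 + p_2·(q_2/q_1)).
Numerically q_2/q_1 = 2.744005, so q_1* = 31/(4 + 2.2·2.744005) = 3.0886 and q_2* = 2.744005·3.0886 = 8.4752.

q_2* = 8.4752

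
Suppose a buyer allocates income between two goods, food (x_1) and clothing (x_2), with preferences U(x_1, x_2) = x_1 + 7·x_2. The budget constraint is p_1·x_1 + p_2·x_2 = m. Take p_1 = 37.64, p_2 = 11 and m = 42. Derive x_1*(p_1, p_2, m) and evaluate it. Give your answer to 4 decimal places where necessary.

Linear utility — the consumer picks whichever good has higher MU/price: 1/37.64 = 0.0266 vs 7/11 = 0.6364.
x_2 gives more utility per dollar, so spend all income on x_2: x_2* = m/p_2, x_1* = 0.
Numerically: x_1* = 0, x_2* = 3.8182.

x_1* = 0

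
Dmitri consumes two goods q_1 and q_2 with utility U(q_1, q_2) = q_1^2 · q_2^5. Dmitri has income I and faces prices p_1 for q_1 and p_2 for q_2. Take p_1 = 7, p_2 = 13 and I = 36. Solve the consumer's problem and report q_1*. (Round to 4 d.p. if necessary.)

The MRS is (2/5)·q_2/q_1. Set MRS = p_1/p_2.
So 2·p_2·q_2 = 5·p_1·q_1; combined with the budget, a share 2/7 of income goes to q_1.
Demand: q_1*(p_1,p_2,I) = 2/7·I/p_1 and q_2* = 5/7·I/p_2.
At p_1=7, p_2=13, I=36: q_1* = 2/7·36/7 = 1.4694.

q_1* = 1.4694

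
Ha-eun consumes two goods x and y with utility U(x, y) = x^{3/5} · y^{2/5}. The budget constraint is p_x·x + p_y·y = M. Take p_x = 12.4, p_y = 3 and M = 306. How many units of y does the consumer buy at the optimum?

MU_x/MU_y = (0.6·y)/(0.4·x); tangency sets this equal to p_x/p_y.
Rearranging, p_y·y = (2/3)·p_x·x. Substituting into the budget gives p_x·x·(1 + (2/3)) = M.
Demand: x*(p_x,p_y,M) = 0.6·M/p_x and y* = 0.4·M/p_y.
At p_x=12.4, p_y=3, M=306: y* = 0.4·306/3 = 40.8.

y* = 40.8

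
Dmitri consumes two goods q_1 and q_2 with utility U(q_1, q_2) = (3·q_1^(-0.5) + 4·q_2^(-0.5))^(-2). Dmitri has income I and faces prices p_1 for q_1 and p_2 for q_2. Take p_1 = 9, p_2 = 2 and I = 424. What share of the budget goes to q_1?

From the CES first-order condition, (3/4)·(q_2/q_1)^(1.5) = p_1/p_2.
Hence q_2/q_1 = ((4/3)·p_1/p_2)^(1/(1.5)), i.e. raised to the 2/3 power.
With the ratio pinned down, the budget gives q_1* = I/(p_1 + p_2·(q_2/q_1)) and q_2* = (q_2/q_1)·q_1*.
Numerically q_2/q_1 = 3.301927, so q_1* = 424/(9 + 2·3.301927) = 27.1728 and q_2* = 3.301927·27.1728 = 89.7225.
Expenditure on q_1: 9·27.1728 = 244.555; share = 0.5768.

share on q_1 = 0.5768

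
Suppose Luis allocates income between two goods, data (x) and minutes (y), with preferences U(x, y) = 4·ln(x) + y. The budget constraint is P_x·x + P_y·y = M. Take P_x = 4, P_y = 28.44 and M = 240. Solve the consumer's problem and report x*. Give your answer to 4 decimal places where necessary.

At the given prices: x* = 4·28.44/4 = 28.44.

x* = 28.44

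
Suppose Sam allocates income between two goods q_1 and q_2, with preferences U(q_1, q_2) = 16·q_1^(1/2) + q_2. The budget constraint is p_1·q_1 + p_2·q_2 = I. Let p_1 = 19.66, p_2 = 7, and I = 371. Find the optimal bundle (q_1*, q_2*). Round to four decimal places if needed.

q_1* = 8.1135, q_2* = 30.2126

Plugging in: q_1* = (8·7/19.66)² = 8.1135, q_2* = 30.2126.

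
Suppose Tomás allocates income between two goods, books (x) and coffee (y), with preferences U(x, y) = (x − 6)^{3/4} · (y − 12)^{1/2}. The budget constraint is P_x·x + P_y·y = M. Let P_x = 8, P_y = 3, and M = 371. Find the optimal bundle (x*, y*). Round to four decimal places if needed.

This is Cobb-Douglas in (x−6, y−12): tangency gives 0.75·P_y·(y−12) = 0.5·P_x·(x−6).
After buying the subsistence bundle (6, 12), a share 0.6 of the remaining income goes to x: x* = 6 + 0.6·(M − 6P_x − 12P_y)/P_x.
Discretionary income = 371 − 6·8 − 12·3 = 287; x* = 6 + 0.6·287/8 = 27.525; y* = 12 + 0.4·287/3 = 50.2667.

x* = 27.525, y* = 50.2667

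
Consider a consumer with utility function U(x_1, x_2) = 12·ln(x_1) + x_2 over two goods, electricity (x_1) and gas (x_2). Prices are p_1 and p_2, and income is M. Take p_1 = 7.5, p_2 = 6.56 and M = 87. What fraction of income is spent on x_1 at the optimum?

share on x_1 = 0.9048

MU_x_1 = 12/x_1, MU_x_2 = 1. Tangency: 12/x_1 = p_1/p_2.
So x_1*(p_1,p_2) = 12·p_2/p_1, independent of income; and x_2* = (M − 12·p_2)/p_2.
At the given prices: x_1* = 12·6.56/7.5 = 10.496, and x_2* = 1.2622.
Expenditure on x_1: 7.5·10.496 = 78.72; share = 0.9048.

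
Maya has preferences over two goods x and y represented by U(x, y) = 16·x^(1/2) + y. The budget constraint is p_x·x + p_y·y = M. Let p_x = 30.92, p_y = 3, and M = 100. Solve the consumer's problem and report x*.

Utility is quasi-linear in y; the FOC for x is 8/√x = p_x/p_y.
Solve: √x = 8·p_y/p_x, so x*(p_x,p_y) = (8·p_y/p_x)², and y* = (M − p_x·x*)/p_y.
Plugging in: x* = (8·3/30.92)² = 0.6025.

x* = 0.6025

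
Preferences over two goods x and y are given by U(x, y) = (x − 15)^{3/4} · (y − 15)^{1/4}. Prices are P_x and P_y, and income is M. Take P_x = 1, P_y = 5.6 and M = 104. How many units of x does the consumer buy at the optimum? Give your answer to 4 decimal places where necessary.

x* = 18.75

MRS = 3·(y−15)/(x−15). Tangency with P_x/P_y gives y−15 = (1/3)·(P_x/P_y)·(x−15).
Substituting into the budget: x* = 15 + 0.75·(M − 15·P_x − 15·P_y)/P_x, and y* = 15 + 0.25·(…)/P_y.
Discretionary income = 104 − 15·1 − 15·5.6 = 5; x* = 15 + 0.75·5/1 = 18.75.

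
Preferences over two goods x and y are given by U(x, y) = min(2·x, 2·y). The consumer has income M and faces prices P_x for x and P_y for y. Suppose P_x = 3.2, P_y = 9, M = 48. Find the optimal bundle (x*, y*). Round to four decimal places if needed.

x* = 3.9344, y* = 3.9344

Leontief preferences: the optimum is at the kink where x/2 = y/2, i.e. y = x.
Budget: P_x·x + P_y·x = M, so (2·P_x + 2·P_y)·x = 2·M.
Demand: x*(P_x,P_y,M) = 2·M/(2·P_x + 2·P_y), y* = 2·M/(2·P_x + 2·P_y).
Here 2·3.2 + 2·9 = 24.4, giving x* = 3.9344 and y* = 3.9344.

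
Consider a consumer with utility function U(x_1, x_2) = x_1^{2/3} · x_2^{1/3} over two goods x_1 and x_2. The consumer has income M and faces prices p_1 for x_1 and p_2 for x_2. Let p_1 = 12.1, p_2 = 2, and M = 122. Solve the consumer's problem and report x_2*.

x_2* = 20.3333

Tangency: MRS = 2·x_2/x_1 = p_1/p_2.
Rearranging, p_2·x_2 = (1/2)·p_1·x_1. Substituting into the budget gives p_1·x_1·(1 + (1/2)) = M.
Demand: x_1*(p_1,p_2,M) = 2/3·M/p_1 and x_2* = 1/3·M/p_2.
At p_1=12.1, p_2=2, M=122: x_2* = 1/3·122/2 = 20.3333.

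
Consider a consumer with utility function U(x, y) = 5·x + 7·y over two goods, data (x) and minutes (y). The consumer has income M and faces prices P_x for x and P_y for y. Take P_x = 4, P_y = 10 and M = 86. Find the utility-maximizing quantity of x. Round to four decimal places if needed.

x* = 21.5

Perfect substitutes: compare marginal utility per dollar. 5/P_x vs 7/P_y → 1.25 vs 0.7.
x gives more utility per dollar, so spend all income on x: x* = M/P_x, y* = 0.
Numerically: x* = 21.5, y* = 0.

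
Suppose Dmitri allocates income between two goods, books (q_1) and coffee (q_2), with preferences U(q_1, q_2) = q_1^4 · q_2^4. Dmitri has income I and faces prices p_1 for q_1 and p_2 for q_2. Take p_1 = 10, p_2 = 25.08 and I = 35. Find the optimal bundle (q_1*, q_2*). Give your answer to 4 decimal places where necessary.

q_1* = 1.75, q_2* = 0.6978

MU_q_1/MU_q_2 = (4·q_2)/(4·q_1); tangency sets this equal to p_1/p_2.
Rearranging, p_2·q_2 = p_1·q_1. Substituting into the budget gives p_1·q_1·(1 + 1) = I.
Demand: q_1*(p_1,p_2,I) = 0.5·I/p_1 and q_2* = 0.5·I/p_2.
At p_1=10, p_2=25.08, I=35: q_1* = 0.5·35/10 = 1.75, q_2* = 0.6978.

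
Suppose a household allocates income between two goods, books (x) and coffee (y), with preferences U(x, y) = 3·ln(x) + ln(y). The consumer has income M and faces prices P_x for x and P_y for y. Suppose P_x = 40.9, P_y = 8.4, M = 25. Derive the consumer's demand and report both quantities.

Tangency: MRS = 3·y/x = P_x/P_y.
Rearranging, P_y·y = (1/3)·P_x·x. Substituting into the budget gives P_x·x·(1 + (1/3)) = M.
Demand: x*(P_x,P_y,M) = 0.75·M/P_x and y* = 0.25·M/P_y.
At P_x=40.9, P_y=8.4, M=25: x* = 0.75·25/40.9 = 0.4584, y* = 0.744.

x* = 0.4584, y* = 0.744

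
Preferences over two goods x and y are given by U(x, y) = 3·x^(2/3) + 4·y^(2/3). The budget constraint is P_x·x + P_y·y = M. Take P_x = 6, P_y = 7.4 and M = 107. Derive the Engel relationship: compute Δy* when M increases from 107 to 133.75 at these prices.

MU_x ∝ 3·x^(-1/3), MU_y ∝ 4·y^(-1/3), so MRS = (3/4)·(y/x)^(1/3) = P_x/P_y.
Solve for the ratio: y/x = [(4/3)·P_x/P_y]^(3).
With the ratio pinned down, the budget gives x* = M/(P_x + P_y·(y/x)) and y* = (y/x)·x*.
Numerically y/x = 1.263499, so x* = 107/(6 + 7.4·1.263499) = 6.9707 and y* = 1.263499·6.9707 = 8.8075.
At M' = 133.75: y* = 11.0094. Change: 11.0094 − 8.8075 = 2.2019.

Δy* = 2.2019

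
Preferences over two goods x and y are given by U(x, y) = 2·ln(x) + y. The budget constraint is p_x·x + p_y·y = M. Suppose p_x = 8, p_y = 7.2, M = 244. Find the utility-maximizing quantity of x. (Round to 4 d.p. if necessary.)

MU_x = 2/x, MU_y = 1. Tangency: 2/x = p_x/p_y.
So x*(p_x,p_y) = 2·p_y/p_x, independent of income; and y* = (M − 2·p_y)/p_y.
At the given prices: x* = 2·7.2/8 = 1.8.

x* = 1.8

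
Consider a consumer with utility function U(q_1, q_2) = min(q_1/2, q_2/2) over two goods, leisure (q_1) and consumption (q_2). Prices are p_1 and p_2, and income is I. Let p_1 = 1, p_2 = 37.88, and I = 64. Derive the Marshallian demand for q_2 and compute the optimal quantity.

Leontief preferences: the optimum is at the kink where q_1/2 = q_2/2, i.e. q_2 = q_1.
Budget: p_1·q_1 + p_2·q_1 = I, so (2·p_1 + 2·p_2)·q_1 = 2·I.
Demand: q_1*(p_1,p_2,I) = 2·I/(2·p_1 + 2·p_2), q_2* = 2·I/(2·p_1 + 2·p_2).
Here 2·1 + 2·37.88 = 77.76, giving q_2* = 1.6461.

q_2* = 1.6461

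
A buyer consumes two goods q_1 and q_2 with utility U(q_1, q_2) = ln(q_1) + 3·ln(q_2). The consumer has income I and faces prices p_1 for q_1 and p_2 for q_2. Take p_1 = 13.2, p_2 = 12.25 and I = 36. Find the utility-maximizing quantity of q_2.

q_2* = 2.2041

MU_q_1/MU_q_2 = (q_2)/(3·q_1); tangency sets this equal to p_1/p_2.
So p_2·q_2 = 3·p_1·q_1; combined with the budget, a share 0.25 of income goes to q_1.
Demand: q_1*(p_1,p_2,I) = 0.25·I/p_1 and q_2* = 0.75·I/p_2.
At p_1=13.2, p_2=12.25, I=36: q_2* = 0.75·36/12.25 = 2.2041.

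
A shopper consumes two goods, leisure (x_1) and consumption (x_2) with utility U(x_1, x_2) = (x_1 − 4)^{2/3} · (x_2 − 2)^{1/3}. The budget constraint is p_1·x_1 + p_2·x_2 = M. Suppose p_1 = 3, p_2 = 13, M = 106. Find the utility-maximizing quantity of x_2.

x_2* = 3.7436

MRS = 2·(x_2−2)/(x_1−4). Tangency with p_1/p_2 gives x_2−2 = (1/2)·(p_1/p_2)·(x_1−4).
Substituting into the budget: x_1* = 4 + 2/3·(M − 4·p_1 − 2·p_2)/p_1, and x_2* = 2 + 1/3·(…)/p_2.
Discretionary income = 106 − 4·3 − 2·13 = 68; x_2* = 2 + 1/3·68/13 = 3.7436.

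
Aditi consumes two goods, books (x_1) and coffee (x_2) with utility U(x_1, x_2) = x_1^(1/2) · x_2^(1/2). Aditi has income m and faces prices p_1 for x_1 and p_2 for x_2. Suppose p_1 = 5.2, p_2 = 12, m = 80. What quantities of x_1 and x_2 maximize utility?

x_1* = 7.6923, x_2* = 3.3333

The MRS is x_2/x_1. Set MRS = p_1/p_2.
So 0.5·p_2·x_2 = 0.5·p_1·x_1; combined with the budget, a share 0.5 of income goes to x_1.
Demand: x_1*(p_1,p_2,m) = 0.5·m/p_1 and x_2* = 0.5·m/p_2.
At p_1=5.2, p_2=12, m=80: x_1* = 0.5·80/5.2 = 7.6923, x_2* = 3.3333.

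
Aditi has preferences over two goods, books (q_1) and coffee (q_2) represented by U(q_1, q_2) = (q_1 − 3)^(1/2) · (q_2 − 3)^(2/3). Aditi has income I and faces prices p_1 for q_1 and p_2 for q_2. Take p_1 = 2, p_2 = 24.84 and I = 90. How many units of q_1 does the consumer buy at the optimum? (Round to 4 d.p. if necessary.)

After buying the subsistence bundle (3, 3), a share 3/7 of the remaining income goes to q_1: q_1* = 3 + 3/7·(I − 3p_1 − 3p_2)/p_1.
Discretionary income = 90 − 3·2 − 3·24.84 = 9.48; q_1* = 3 + 3/7·9.48/2 = 5.0314.

q_1* = 5.0314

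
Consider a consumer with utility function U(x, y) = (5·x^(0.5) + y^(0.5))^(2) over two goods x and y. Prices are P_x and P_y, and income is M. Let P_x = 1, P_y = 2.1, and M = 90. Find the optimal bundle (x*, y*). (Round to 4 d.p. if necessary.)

x* = 88.3178, y* = 0.8011

MRS = MU_x/MU_y = 5·(y/x)^(0.5). Set equal to P_x/P_y.
Hence y/x = ((1/5)·P_x/P_y)^(1/(0.5)), i.e. raised to the 2 power.
Substitute y = (y/x)·x into the budget: x* = M/(P_x + P_y·(y/x)).
Numerically y/x = 0.00907, so x* = 90/(1 + 2.1·0.00907) = 88.3178 and y* = 0.00907·88.3178 = 0.8011.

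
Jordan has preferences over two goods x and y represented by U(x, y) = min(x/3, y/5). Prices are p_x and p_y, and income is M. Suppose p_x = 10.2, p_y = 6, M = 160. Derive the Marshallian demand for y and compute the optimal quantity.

y* = 13.2013

With perfect complements, no substitution: consume in ratio x:y = 3:5.
Budget: p_x·x + p_y·(5/3)·x = M, so (3·p_x + 5·p_y)·x = 3·M.
Demand: x*(p_x,p_y,M) = 3·M/(3·p_x + 5·p_y), y* = 5·M/(3·p_x + 5·p_y).
Here 3·10.2 + 5·6 = 60.6, giving y* = 13.2013.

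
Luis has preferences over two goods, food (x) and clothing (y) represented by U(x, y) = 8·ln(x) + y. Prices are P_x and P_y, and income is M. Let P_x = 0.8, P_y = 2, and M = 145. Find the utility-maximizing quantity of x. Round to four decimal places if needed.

x* = 20

Set MRS = P_x/P_y: (8/x)/1 = P_x/P_y.
So x*(P_x,P_y) = 8·P_y/P_x, independent of income; and y* = (M − 8·P_y)/P_y.
At the given prices: x* = 8·2/0.8 = 20.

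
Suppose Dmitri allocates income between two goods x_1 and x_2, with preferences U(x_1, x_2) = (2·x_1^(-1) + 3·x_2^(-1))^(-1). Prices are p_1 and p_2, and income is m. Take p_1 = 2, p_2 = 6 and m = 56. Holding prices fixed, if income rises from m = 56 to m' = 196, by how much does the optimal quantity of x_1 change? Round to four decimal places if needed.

Δx_1* = 22.4264

MU_x_1 ∝ 2·x_1^(-2), MU_x_2 ∝ 3·x_2^(-2), so MRS = (2/3)·(x_2/x_1)^(2) = p_1/p_2.
Solve for the ratio: x_2/x_1 = [(3/2)·p_1/p_2]^(0.5).
With the ratio pinned down, the budget gives x_1* = m/(p_1 + p_2·(x_2/x_1)) and x_2* = (x_2/x_1)·x_1*.
Numerically x_2/x_1 = 0.707107, so x_1* = 56/(2 + 6·0.707107) = 8.9706.
At m' = 196: x_1* = 31.397. Change: 31.397 − 8.9706 = 22.4264.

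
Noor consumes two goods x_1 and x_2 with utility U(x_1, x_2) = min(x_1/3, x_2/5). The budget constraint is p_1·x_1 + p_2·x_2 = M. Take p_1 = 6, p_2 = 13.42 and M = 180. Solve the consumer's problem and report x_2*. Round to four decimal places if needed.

With perfect complements, no substitution: consume in ratio x_1:x_2 = 3:5.
Budget: p_1·x_1 + p_2·(5/3)·x_1 = M, so (3·p_1 + 5·p_2)·x_1 = 3·M.
Demand: x_1*(p_1,p_2,M) = 3·M/(3·p_1 + 5·p_2), x_2* = 5·M/(3·p_1 + 5·p_2).
Here 3·6 + 5·13.42 = 85.1, giving x_2* = 10.5758.

x_2* = 10.5758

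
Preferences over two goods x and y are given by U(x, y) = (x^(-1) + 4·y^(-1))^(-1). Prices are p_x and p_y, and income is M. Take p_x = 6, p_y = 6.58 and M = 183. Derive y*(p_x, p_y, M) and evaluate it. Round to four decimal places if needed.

MU_x ∝ x^(-2), MU_y ∝ 4·y^(-2), so MRS = (1/4)·(y/x)^(2) = p_x/p_y.
Hence y/x = (4·p_x/p_y)^(1/(2)), i.e. raised to the 0.5 power.
Substitute y = (y/x)·x into the budget: x* = M/(p_x + p_y·(y/x)).
Numerically y/x = 1.909821, so x* = 183/(6 + 6.58·1.909821) = 9.8564 and y* = 1.909821·9.8564 = 18.824.

y* = 18.824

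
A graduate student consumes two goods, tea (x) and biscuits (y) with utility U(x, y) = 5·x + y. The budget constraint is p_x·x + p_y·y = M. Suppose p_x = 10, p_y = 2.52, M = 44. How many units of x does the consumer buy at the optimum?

Numerically: x* = 4.4, y* = 0.

x* = 4.4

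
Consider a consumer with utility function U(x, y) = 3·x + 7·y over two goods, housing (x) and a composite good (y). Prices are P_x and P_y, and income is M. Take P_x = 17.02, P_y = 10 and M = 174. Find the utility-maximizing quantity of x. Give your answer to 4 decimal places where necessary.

Numerically: x* = 0, y* = 17.4.

x* = 0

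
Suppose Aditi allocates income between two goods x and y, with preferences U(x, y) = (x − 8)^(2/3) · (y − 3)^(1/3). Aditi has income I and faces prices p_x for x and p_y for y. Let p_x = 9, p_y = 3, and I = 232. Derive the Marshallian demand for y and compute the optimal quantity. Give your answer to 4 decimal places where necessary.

y* = 19.7778

Let x' = x−8, y' = y−3. MRS = 2·y'/x' = p_x/p_y.
Substituting into the budget: x* = 8 + 2/3·(I − 8·p_x − 3·p_y)/p_x, and y* = 3 + 1/3·(…)/p_y.
Discretionary income = 232 − 8·9 − 3·3 = 151; y* = 3 + 1/3·151/3 = 19.7778.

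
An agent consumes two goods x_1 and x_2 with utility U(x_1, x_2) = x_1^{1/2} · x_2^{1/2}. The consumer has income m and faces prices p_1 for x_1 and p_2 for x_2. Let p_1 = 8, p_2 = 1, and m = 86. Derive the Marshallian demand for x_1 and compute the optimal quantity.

x_1* = 5.375

The MRS is x_2/x_1. Set MRS = p_1/p_2.
Rearranging, p_2·x_2 = p_1·x_1. Substituting into the budget gives p_1·x_1·(1 + 1) = m.
Demand: x_1*(p_1,p_2,m) = 0.5·m/p_1 and x_2* = 0.5·m/p_2.
At p_1=8, p_2=1, m=86: x_1* = 0.5·86/8 = 5.375.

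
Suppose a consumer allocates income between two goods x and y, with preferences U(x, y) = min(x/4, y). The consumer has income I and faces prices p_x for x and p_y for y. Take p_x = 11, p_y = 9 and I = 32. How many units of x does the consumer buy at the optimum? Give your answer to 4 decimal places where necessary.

With perfect complements, no substitution: consume in ratio x:y = 4:1.
Budget: p_x·x + p_y·(1/4)·x = I, so (4·p_x + p_y)·x = 4·I.
Demand: x*(p_x,p_y,I) = 4·I/(4·p_x + p_y), y* = I/(4·p_x + p_y).
Here 4·11 + 9 = 53, giving x* = 2.4151.

x* = 2.4151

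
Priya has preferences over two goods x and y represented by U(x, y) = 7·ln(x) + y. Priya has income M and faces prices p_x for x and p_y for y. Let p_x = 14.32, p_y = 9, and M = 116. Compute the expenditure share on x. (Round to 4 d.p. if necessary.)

MU_x = 7/x, MU_y = 1. Tangency: 7/x = p_x/p_y.
So x*(p_x,p_y) = 7·p_y/p_x, independent of income; and y* = (M − 7·p_y)/p_y.
At the given prices: x* = 7·9/14.32 = 4.3994, and y* = 5.8889.
Expenditure on x: 14.32·4.3994 = 63; share = 0.5431.

share on x = 0.5431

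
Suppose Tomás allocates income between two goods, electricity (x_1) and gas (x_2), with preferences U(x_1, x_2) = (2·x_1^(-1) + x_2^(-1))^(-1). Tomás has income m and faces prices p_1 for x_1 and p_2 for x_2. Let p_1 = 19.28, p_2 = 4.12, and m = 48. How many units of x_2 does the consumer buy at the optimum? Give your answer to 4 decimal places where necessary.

x_2* = 2.8701

MU_x_1 ∝ 2·x_1^(-2), MU_x_2 ∝ x_2^(-2), so MRS = 2·(x_2/x_1)^(2) = p_1/p_2.
Solve for the ratio: x_2/x_1 = [(1/2)·p_1/p_2]^(0.5).
With the ratio pinned down, the budget gives x_1* = m/(p_1 + p_2·(x_2/x_1)) and x_2* = (x_2/x_1)·x_1*.
Numerically x_2/x_1 = 1.529642, so x_1* = 48/(19.28 + 4.12·1.529642) = 1.8763 and x_2* = 1.529642·1.8763 = 2.8701.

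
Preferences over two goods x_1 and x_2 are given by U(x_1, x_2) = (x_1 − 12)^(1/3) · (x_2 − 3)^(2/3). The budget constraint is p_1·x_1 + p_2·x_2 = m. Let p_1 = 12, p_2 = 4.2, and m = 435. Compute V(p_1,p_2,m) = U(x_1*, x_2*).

This is Cobb-Douglas in (x_1−12, x_2−3): tangency gives 1/3·p_2·(x_2−3) = 2/3·p_1·(x_1−12).
After buying the subsistence bundle (12, 3), a share 1/3 of the remaining income goes to x_1: x_1* = 12 + 1/3·(m − 12p_1 − 3p_2)/p_1.
Discretionary income = 435 − 12·12 − 3·4.2 = 278.4; x_1* = 12 + 1/3·278.4/12 = 19.7333; x_2* = 3 + 2/3·278.4/4.2 = 47.1905.
Utility at the optimum: U(19.7333, 47.1905) = 24.7177.

V = 24.7177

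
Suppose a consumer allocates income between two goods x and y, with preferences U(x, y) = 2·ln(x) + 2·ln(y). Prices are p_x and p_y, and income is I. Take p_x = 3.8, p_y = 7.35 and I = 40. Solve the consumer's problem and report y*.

y* = 2.7211

MU_x/MU_y = (2·y)/(2·x); tangency sets this equal to p_x/p_y.
So 2·p_y·y = 2·p_x·x; combined with the budget, a share 0.5 of income goes to x.
Demand: x*(p_x,p_y,I) = 0.5·I/p_x and y* = 0.5·I/p_y.
At p_x=3.8, p_y=7.35, I=40: y* = 0.5·40/7.35 = 2.7211.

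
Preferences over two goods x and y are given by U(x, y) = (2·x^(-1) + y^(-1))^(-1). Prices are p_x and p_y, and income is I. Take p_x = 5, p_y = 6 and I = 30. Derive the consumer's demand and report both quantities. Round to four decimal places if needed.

MU_x ∝ 2·x^(-2), MU_y ∝ y^(-2), so MRS = 2·(y/x)^(2) = p_x/p_y.
Solve for the ratio: y/x = [(1/2)·p_x/p_y]^(0.5).
Substitute y = (y/x)·x into the budget: x* = I/(p_x + p_y·(y/x)).
Numerically y/x = 0.645497, so x* = 30/(5 + 6·0.645497) = 3.381 and y* = 0.645497·3.381 = 2.1825.

x* = 3.381, y* = 2.1825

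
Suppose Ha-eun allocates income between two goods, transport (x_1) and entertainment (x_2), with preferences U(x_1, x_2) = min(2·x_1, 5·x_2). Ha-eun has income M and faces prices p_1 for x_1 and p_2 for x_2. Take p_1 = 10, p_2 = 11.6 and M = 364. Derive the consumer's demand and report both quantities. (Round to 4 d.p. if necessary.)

Leontief preferences: the optimum is at the kink where x_1/5 = x_2/2, i.e. x_2 = (2/5)·x_1.
Budget: p_1·x_1 + p_2·(2/5)·x_1 = M, so (5·p_1 + 2·p_2)·x_1 = 5·M.
Demand: x_1*(p_1,p_2,M) = 5·M/(5·p_1 + 2·p_2), x_2* = 2·M/(5·p_1 + 2·p_2).
Here 5·10 + 2·11.6 = 73.2, giving x_1* = 24.8634 and x_2* = 9.9454.

x_1* = 24.8634, x_2* = 9.9454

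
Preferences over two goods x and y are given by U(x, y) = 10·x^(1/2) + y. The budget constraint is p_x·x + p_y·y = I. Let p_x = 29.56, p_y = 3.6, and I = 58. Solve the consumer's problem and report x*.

x* = 0.3708

MU_x = 5/√x, MU_y = 1. Tangency: 5/√x = p_x/p_y.
Solve: √x = 5·p_y/p_x, so x*(p_x,p_y) = (5·p_y/p_x)², and y* = (I − p_x·x*)/p_y.
Plugging in: x* = (5·3.6/29.56)² = 0.3708.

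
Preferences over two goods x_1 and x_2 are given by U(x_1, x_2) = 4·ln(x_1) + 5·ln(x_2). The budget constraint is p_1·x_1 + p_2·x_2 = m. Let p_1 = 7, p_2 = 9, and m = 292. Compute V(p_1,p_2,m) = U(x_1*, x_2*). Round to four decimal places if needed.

V = 26.1384

The MRS is (4/5)·x_2/x_1. Set MRS = p_1/p_2.
So 4·p_2·x_2 = 5·p_1·x_1; combined with the budget, a share 4/9 of income goes to x_1.
Demand: x_1*(p_1,p_2,m) = 4/9·m/p_1 and x_2* = 5/9·m/p_2.
At p_1=7, p_2=9, m=292: x_1* = 4/9·292/7 = 18.5397, x_2* = 18.0247.
Utility at the optimum: U(18.5397, 18.0247) = 26.1384.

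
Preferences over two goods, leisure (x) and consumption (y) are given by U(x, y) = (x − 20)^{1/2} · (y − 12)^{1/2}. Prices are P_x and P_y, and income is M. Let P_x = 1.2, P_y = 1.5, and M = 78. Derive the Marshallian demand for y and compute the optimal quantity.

y* = 24

MRS = (y−12)/(x−20). Tangency with P_x/P_y gives y−12 = (P_x/P_y)·(x−20).
After buying the subsistence bundle (20, 12), a share 0.5 of the remaining income goes to x: x* = 20 + 0.5·(M − 20P_x − 12P_y)/P_x.
Discretionary income = 78 − 20·1.2 − 12·1.5 = 36; y* = 12 + 0.5·36/1.5 = 24.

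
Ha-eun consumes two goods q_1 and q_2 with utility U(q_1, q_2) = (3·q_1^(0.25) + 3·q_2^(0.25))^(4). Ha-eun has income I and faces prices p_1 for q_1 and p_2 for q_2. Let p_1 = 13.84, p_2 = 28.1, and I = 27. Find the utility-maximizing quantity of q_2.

q_2* = 0.424

With the ratio pinned down, the budget gives q_1* = I/(p_1 + p_2·(q_2/q_1)) and q_2* = (q_2/q_1)·q_1*.
Numerically q_2/q_1 = 0.388961, so q_1* = 27/(13.84 + 28.1·0.388961) = 1.09 and q_2* = 0.388961·1.09 = 0.424.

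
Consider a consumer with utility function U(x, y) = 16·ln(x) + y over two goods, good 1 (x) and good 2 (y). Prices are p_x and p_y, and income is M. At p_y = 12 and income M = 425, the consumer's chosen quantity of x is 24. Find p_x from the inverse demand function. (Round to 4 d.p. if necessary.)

MU_x = 16/x, MU_y = 1. Tangency: 16/x = p_x/p_y.
So x*(p_x,p_y) = 16·p_y/p_x, independent of income; and y* = (M − 16·p_y)/p_y.
Set x* = 24 in the demand function and solve for p_x: p_x = 8.

p_x = 8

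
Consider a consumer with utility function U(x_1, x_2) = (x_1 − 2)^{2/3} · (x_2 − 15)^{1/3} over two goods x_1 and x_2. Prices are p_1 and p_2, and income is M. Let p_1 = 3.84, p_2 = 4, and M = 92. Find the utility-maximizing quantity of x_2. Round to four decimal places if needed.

After buying the subsistence bundle (2, 15), a share 2/3 of the remaining income goes to x_1: x_1* = 2 + 2/3·(M − 2p_1 − 15p_2)/p_1.
Discretionary income = 92 − 2·3.84 − 15·4 = 24.32; x_2* = 15 + 1/3·24.32/4 = 17.0267.

x_2* = 17.0267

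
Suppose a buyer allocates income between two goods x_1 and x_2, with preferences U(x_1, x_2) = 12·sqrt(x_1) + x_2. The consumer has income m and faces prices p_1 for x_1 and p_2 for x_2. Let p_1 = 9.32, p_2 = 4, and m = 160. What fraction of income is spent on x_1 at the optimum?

Set MRS = p_1/p_2: 6·x_1^(−1/2) = p_1/p_2.
Solve: √x_1 = 6·p_2/p_1, so x_1*(p_1,p_2) = (6·p_2/p_1)², and x_2* = (m − p_1·x_1*)/p_2.
Plugging in: x_1* = (6·4/9.32)² = 6.6312, x_2* = 24.5494.
Expenditure on x_1: 9.32·6.6312 = 61.8026; share = 0.3863.

share on x_1 = 0.3863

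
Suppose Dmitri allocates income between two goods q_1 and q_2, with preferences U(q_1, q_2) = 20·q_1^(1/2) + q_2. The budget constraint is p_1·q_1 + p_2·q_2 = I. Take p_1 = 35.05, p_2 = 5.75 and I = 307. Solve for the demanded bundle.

q_1* = 2.6913, q_2* = 36.9862

MU_q_1 = 10/√q_1, MU_q_2 = 1. Tangency: 10/√q_1 = p_1/p_2.
Thus q_1* = (10·p_2/p_1)² — independent of I — with the rest of income spent on q_2.
Plugging in: q_1* = (10·5.75/35.05)² = 2.6913, q_2* = 36.9862.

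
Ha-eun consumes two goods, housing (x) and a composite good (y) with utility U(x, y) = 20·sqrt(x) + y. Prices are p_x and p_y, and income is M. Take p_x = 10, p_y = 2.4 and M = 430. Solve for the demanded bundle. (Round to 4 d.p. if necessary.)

x* = 5.76, y* = 155.1667

Solve: √x = 10·p_y/p_x, so x*(p_x,p_y) = (10·p_y/p_x)², and y* = (M − p_x·x*)/p_y.
Plugging in: x* = (10·2.4/10)² = 5.76, y* = 155.1667.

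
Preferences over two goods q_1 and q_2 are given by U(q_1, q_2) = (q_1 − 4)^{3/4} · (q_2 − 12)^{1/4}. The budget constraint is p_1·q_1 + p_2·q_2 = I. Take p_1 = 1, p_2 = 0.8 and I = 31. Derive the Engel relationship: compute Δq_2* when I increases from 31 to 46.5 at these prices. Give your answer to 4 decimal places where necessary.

Δq_2* = 4.8438

MRS = 3·(q_2−12)/(q_1−4). Tangency with p_1/p_2 gives q_2−12 = (1/3)·(p_1/p_2)·(q_1−4).
Substituting into the budget: q_1* = 4 + 0.75·(I − 4·p_1 − 12·p_2)/p_1, and q_2* = 12 + 0.25·(…)/p_2.
Discretionary income = 31 − 4·1 − 12·0.8 = 17.4; q_2* = 12 + 0.25·17.4/0.8 = 17.4375.
At I' = 46.5: q_2* = 22.2812. Change: 22.2812 − 17.4375 = 4.8438.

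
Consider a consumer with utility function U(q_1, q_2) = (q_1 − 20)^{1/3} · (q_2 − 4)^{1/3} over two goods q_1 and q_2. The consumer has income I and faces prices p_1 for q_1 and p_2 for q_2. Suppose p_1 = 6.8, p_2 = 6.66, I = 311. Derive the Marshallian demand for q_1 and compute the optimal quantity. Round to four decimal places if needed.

After buying the subsistence bundle (20, 4), a share 0.5 of the remaining income goes to q_1: q_1* = 20 + 0.5·(I − 20p_1 − 4p_2)/p_1.
Discretionary income = 311 − 20·6.8 − 4·6.66 = 148.36; q_1* = 20 + 0.5·148.36/6.8 = 30.9088.

q_1* = 30.9088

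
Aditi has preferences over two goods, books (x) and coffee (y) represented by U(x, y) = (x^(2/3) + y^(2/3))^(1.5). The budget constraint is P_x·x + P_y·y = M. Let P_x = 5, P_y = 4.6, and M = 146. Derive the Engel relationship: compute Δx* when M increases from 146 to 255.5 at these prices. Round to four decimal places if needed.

Δx* = 10.0391

MU_x ∝ x^(-1/3), MU_y ∝ y^(-1/3), so MRS = (y/x)^(1/3) = P_x/P_y.
Hence y/x = (P_x/P_y)^(1/(1/3)), i.e. raised to the 3 power.
With the ratio pinned down, the budget gives x* = M/(P_x + P_y·(y/x)) and y* = (y/x)·x*.
Numerically y/x = 1.284211, so x* = 146/(5 + 4.6·1.284211) = 13.3854.
At M' = 255.5: x* = 23.4245. Change: 23.4245 − 13.3854 = 10.0391.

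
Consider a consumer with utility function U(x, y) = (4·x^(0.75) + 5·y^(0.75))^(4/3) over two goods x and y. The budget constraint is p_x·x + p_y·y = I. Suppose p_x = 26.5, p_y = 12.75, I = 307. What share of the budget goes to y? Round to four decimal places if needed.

With the ratio pinned down, the budget gives x* = I/(p_x + p_y·(y/x)) and y* = (y/x)·x*.
Numerically y/x = 45.559905, so x* = 307/(26.5 + 12.75·45.559905) = 0.5054 and y* = 45.559905·0.5054 = 23.0279.
Expenditure on y: 12.75·23.0279 = 293.6058; share = 0.9564.

share on y = 0.9564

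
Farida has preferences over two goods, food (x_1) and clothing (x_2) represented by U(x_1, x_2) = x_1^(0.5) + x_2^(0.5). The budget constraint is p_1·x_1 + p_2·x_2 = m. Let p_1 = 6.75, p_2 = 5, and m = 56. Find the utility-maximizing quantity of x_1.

x_1* = 3.5303

MU_x_1 ∝ x_1^(-0.5), MU_x_2 ∝ x_2^(-0.5), so MRS = (x_2/x_1)^(0.5) = p_1/p_2.
Solve for the ratio: x_2/x_1 = [p_1/p_2]^(2).
With the ratio pinned down, the budget gives x_1* = m/(p_1 + p_2·(x_2/x_1)) and x_2* = (x_2/x_1)·x_1*.
Numerically x_2/x_1 = 1.8225, so x_1* = 56/(6.75 + 5·1.8225) = 3.5303.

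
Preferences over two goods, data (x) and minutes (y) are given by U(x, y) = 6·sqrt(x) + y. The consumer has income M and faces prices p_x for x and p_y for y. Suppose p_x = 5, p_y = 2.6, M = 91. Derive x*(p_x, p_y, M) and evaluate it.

Set MRS = p_x/p_y: 3·x^(−1/2) = p_x/p_y.
Thus x* = (3·p_y/p_x)² — independent of M — with the rest of income spent on y.
Plugging in: x* = (3·2.6/5)² = 2.4336.

x* = 2.4336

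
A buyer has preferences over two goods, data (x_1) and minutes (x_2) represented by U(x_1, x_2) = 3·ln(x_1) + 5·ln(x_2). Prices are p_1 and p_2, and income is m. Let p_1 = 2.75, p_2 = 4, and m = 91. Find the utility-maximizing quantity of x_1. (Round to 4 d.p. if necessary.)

MU_x_1/MU_x_2 = (3·x_2)/(5·x_1); tangency sets this equal to p_1/p_2.
So 3·p_2·x_2 = 5·p_1·x_1; combined with the budget, a share 0.375 of income goes to x_1.
Demand: x_1*(p_1,p_2,m) = 0.375·m/p_1 and x_2* = 0.625·m/p_2.
At p_1=2.75, p_2=4, m=91: x_1* = 0.375·91/2.75 = 12.4091.

x_1* = 12.4091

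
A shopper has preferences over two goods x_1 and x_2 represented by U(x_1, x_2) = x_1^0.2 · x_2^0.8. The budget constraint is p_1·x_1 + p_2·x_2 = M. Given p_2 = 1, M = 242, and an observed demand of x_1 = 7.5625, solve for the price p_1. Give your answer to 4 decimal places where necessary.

p_1 = 6.4

Tangency: MRS = (1/4)·x_2/x_1 = p_1/p_2.
Rearranging, p_2·x_2 = 4·p_1·x_1. Substituting into the budget gives p_1·x_1·(1 + 4) = M.
Demand: x_1*(p_1,p_2,M) = 0.2·M/p_1 and x_2* = 0.8·M/p_2.
Set x_1* = 7.5625 in the demand function and solve for p_1: p_1 = 6.4.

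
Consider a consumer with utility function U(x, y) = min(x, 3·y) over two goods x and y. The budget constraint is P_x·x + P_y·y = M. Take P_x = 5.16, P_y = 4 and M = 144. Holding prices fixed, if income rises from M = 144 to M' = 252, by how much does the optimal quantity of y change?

Δy* = 5.5441

Here 3·5.16 + 4 = 19.48, giving y* = 7.3922.
At M' = 252: y* = 12.9363. Change: 12.9363 − 7.3922 = 5.5441.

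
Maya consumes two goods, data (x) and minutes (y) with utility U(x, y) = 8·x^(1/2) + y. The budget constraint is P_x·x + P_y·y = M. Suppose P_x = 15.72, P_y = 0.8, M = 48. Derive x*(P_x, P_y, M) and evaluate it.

Set MRS = P_x/P_y: 4·x^(−1/2) = P_x/P_y.
Solve: √x = 4·P_y/P_x, so x*(P_x,P_y) = (4·P_y/P_x)², and y* = (M − P_x·x*)/P_y.
Plugging in: x* = (4·0.8/15.72)² = 0.0414.

x* = 0.0414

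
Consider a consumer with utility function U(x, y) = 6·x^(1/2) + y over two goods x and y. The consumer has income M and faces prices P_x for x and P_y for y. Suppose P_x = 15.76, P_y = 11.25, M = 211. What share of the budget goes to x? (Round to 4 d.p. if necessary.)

Utility is quasi-linear in y; the FOC for x is 3/√x = P_x/P_y.
Thus x* = (3·P_y/P_x)² — independent of M — with the rest of income spent on y.
Plugging in: x* = (3·11.25/15.76)² = 4.586, y* = 12.3311.
Expenditure on x: 15.76·4.586 = 72.2755; share = 0.3425.

share on x = 0.3425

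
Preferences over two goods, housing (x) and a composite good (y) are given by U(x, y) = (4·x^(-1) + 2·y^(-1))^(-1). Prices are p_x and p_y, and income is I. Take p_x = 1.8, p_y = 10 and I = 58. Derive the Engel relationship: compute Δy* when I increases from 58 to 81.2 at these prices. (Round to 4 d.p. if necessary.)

MU_x ∝ 4·x^(-2), MU_y ∝ 2·y^(-2), so MRS = 2·(y/x)^(2) = p_x/p_y.
Solve for the ratio: y/x = [(1/2)·p_x/p_y]^(0.5).
Substitute y = (y/x)·x into the budget: x* = I/(p_x + p_y·(y/x)).
Numerically y/x = 0.3, so x* = 58/(1.8 + 10·0.3) = 12.0833 and y* = 0.3·12.0833 = 3.625.
At I' = 81.2: y* = 5.075. Change: 5.075 − 3.625 = 1.45.

Δy* = 1.45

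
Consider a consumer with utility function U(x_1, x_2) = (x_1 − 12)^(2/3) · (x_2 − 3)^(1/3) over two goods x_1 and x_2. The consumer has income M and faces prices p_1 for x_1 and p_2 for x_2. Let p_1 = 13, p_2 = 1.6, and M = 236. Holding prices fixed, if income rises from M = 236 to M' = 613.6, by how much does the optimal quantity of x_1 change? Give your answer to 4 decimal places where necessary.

After buying the subsistence bundle (12, 3), a share 2/3 of the remaining income goes to x_1: x_1* = 12 + 2/3·(M − 12p_1 − 3p_2)/p_1.
Discretionary income = 236 − 12·13 − 3·1.6 = 75.2; x_1* = 12 + 2/3·75.2/13 = 15.8564.
At M' = 613.6: x_1* = 35.2205. Change: 35.2205 − 15.8564 = 19.3641.

Δx_1* = 19.3641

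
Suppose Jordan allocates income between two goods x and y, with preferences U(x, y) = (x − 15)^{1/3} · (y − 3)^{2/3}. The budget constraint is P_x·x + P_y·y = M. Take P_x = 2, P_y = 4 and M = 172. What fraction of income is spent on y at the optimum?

share on y = 0.5736

Let x' = x−15, y' = y−3. MRS = (1/2)·y'/x' = P_x/P_y.
After buying the subsistence bundle (15, 3), a share 1/3 of the remaining income goes to x: x* = 15 + 1/3·(M − 15P_x − 3P_y)/P_x.
Discretionary income = 172 − 15·2 − 3·4 = 130; x* = 15 + 1/3·130/2 = 36.6667; y* = 3 + 2/3·130/4 = 24.6667.
Expenditure on y: 4·24.6667 = 98.6667; share = 0.5736.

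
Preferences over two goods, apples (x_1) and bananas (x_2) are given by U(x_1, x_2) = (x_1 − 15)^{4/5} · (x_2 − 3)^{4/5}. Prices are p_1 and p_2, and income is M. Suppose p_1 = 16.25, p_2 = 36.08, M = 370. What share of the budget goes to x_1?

This is Cobb-Douglas in (x_1−15, x_2−3): tangency gives 0.8·p_2·(x_2−3) = 0.8·p_1·(x_1−15).
After buying the subsistence bundle (15, 3), a share 0.5 of the remaining income goes to x_1: x_1* = 15 + 0.5·(M − 15p_1 − 3p_2)/p_1.
Discretionary income = 370 − 15·16.25 − 3·36.08 = 18.01; x_1* = 15 + 0.5·18.01/16.25 = 15.5542; x_2* = 3 + 0.5·18.01/36.08 = 3.2496.
Expenditure on x_1: 16.25·15.5542 = 252.755; share = 0.6831.

share on x_1 = 0.6831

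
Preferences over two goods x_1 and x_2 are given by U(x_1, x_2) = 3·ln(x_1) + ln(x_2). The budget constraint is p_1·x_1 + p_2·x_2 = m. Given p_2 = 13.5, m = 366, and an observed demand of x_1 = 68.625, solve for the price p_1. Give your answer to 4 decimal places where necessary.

The MRS is 3·x_2/x_1. Set MRS = p_1/p_2.
So 3·p_2·x_2 = p_1·x_1; combined with the budget, a share 0.75 of income goes to x_1.
Demand: x_1*(p_1,p_2,m) = 0.75·m/p_1 and x_2* = 0.25·m/p_2.
Set x_1* = 68.625 in the demand function and solve for p_1: p_1 = 4.

p_1 = 4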